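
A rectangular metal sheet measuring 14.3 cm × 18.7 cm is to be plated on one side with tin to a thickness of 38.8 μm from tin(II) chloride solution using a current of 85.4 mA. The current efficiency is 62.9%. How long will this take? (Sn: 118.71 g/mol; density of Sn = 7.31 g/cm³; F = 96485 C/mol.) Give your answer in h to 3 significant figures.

63.8 h

Plated area = 14.3 × 18.7 = 267.4 cm²
Volume = 267.4 × 38.8×10⁻⁴ cm = 1.038 cm³
m(Sn) = 1.038 × 7.31 = 7.588 g
n(Sn) = 7.588 / 118.71 = 0.06392 mol; n(e⁻) = 2 × 0.06392 = 0.1278 mol
Q = 0.1278 × 96485 / 0.629 = 19600 C
t = 19600 / 0.0854 = 2.295×10^5 s = 63.8 h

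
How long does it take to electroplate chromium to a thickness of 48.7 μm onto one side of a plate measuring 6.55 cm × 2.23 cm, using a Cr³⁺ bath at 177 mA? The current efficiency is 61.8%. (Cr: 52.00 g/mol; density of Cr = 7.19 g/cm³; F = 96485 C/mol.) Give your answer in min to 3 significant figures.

434 min

Plated area = 6.55 × 2.23 = 14.61 cm²
Volume = 14.61 × 48.7×10⁻⁴ cm = 0.07115 cm³
m(Cr) = 0.07115 × 7.19 = 0.5116 g
n(Cr) = 0.5116 / 52.00 = 0.009838 mol; n(e⁻) = 3 × 0.009838 = 0.02951 mol
Q = 0.02951 × 96485 / 0.618 = 4607 C
t = 4607 / 0.177 = 26030 s = 434 min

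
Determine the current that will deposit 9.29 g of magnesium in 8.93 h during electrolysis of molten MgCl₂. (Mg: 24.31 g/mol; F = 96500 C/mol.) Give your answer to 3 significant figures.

2.29 A

n(Mg) = 9.29 / 24.31 = 0.3821 mol
Mg²⁺ + 2e⁻ → Mg, so n(e⁻) = 2 × 0.3821 = 0.7642 mol
Q = 0.7642 × 96500 = 73750 C
I = Q / t = 73750 / 32148 s = 2.29 A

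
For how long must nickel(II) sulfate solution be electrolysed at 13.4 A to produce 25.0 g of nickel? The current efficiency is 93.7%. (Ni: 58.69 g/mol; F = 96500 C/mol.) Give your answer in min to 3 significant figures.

109 min

n(Ni) = 25.0 / 58.69 = 0.4260 mol
Ni²⁺ + 2e⁻ → Ni, so n(e⁻) = 2 × 0.4260 = 0.8520 mol
Q = 0.8520 × 96500 / 0.937 = 87750 C
t = Q / I = 87750 / 13.4 = 6549 s = 109 min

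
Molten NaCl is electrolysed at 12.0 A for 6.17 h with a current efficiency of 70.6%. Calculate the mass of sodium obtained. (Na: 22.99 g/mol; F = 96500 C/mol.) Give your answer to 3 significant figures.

Q = 12.0 × 22212 = 2.665×10^5 C
n(e⁻) = 2.665×10^5 / 96500 = 2.762 mol
Na⁺ + e⁻ → Na, so theoretical m(Na) = 2.762 × 22.99 = 63.50 g
Actual mass = 70.6% × 63.50 = 44.8 g

44.8 g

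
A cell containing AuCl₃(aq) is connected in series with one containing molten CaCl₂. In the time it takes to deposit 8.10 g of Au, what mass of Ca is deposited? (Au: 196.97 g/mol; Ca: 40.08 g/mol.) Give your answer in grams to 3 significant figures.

2.47 g

n(Au) = 8.10 / 196.97 = 0.04112 mol
Au³⁺ + 3e⁻ → Au, so n(e⁻) = 3 × 0.04112 = 0.1234 mol
Since the cells are in series, n(e⁻) in the Ca cell is also 0.1234 mol.
Ca²⁺ + 2e⁻ → Ca, so n(Ca) = 0.1234 / 2 = 0.06170 mol
m(Ca) = 0.06170 × 40.08 = 2.47 g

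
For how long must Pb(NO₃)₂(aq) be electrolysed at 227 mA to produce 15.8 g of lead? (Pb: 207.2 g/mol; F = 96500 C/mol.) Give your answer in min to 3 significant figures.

n(Pb) = 15.8 / 207.2 = 0.07625 mol
Pb²⁺ + 2e⁻ → Pb, so n(e⁻) = 2 × 0.07625 = 0.1525 mol
Q = 0.1525 × 96500 = 14720 C
t = Q / I = 14720 / 0.227 = 64850 s = 1080 min

1080 min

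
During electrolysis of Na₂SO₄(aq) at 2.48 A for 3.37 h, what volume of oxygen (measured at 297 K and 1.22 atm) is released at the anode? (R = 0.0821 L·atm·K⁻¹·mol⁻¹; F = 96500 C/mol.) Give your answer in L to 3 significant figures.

1.56 L

Charge passed = 2.48 × 12132 = 30090 C
n(e⁻) = Q/F = 30090/96500 = 0.3118 mol
2H₂O → O₂ + 4H⁺ + 4e⁻, so n(O₂) = 0.3118 / 4 = 0.07795 mol
V = nRT/P = 0.07795 × 0.0821 × 297 / 1.22 = 1.558 L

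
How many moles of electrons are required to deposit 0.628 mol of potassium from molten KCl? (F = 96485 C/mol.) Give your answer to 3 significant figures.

0.628 mol

K⁺ + e⁻ → K, so n(e⁻) = 1 × 0.628 = 0.6280 mol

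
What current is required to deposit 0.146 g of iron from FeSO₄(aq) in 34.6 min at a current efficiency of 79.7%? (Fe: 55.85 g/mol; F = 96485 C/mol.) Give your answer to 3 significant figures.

n(Fe) = 0.146 / 55.85 = 0.002614 mol
Fe²⁺ + 2e⁻ → Fe, so n(e⁻) = 2 × 0.002614 = 0.005228 mol
Q = 0.005228 × 96485 / 0.797 = 632.9 C
I = Q / t = 632.9 / 2076 s = 0.305 A

0.305 A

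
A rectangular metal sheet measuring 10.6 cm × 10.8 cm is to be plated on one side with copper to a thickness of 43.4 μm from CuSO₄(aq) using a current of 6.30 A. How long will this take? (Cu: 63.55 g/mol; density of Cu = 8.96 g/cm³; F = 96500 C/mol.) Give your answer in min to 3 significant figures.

Plated area = 10.6 × 10.8 = 114.5 cm²
Volume = 114.5 × 43.4×10⁻⁴ cm = 0.4969 cm³
m(Cu) = 0.4969 × 8.96 = 4.452 g
n(Cu) = 4.452 / 63.55 = 0.07006 mol; n(e⁻) = 2 × 0.07006 = 0.1401 mol
Q = 0.1401 × 96500 = 13520 C
t = 13520 / 6.30 = 2146 s = 35.8 min

35.8 min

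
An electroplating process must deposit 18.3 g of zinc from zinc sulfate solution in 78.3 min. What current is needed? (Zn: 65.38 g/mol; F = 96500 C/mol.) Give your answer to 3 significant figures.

11.5 A

n(Zn) = 18.3 / 65.38 = 0.2799 mol
Zn²⁺ + 2e⁻ → Zn, so n(e⁻) = 2 × 0.2799 = 0.5598 mol
Q = 0.5598 × 96500 = 54020 C
I = Q / t = 54020 / 4698 s = 11.5 A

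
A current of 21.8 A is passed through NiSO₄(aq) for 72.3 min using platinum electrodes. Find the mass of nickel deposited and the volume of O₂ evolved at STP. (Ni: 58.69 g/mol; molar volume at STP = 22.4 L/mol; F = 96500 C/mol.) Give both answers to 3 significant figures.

Q = 21.8 × 4338 = 94570 C; n(e⁻) = 94570 / 96500 = 0.9800 mol
Cathode: Ni²⁺ + 2e⁻ → Ni → n(Ni) = 0.9800/2 = 0.4900 mol → 28.8 g
Anode: 2H₂O → O₂ + 4H⁺ + 4e⁻ → n(O₂) = 0.9800/4 = 0.2450 mol → 5.49 L

28.8 g Ni; 5.49 L O₂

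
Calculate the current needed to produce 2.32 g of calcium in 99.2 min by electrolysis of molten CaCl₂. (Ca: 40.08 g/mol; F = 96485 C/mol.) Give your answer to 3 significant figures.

n(Ca) = 2.32 / 40.08 = 0.05788 mol
Ca²⁺ + 2e⁻ → Ca, so n(e⁻) = 2 × 0.05788 = 0.1158 mol
Q = 0.1158 × 96485 = 11170 C
I = Q / t = 11170 / 5952 s = 1.88 A

1.88 A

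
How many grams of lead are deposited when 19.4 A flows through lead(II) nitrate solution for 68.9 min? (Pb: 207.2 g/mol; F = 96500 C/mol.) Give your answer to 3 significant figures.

Q = It = 19.4 × 4134 = 80200 C
Moles of electrons = 80200 / 96500 = 0.8311 mol
Pb²⁺ + 2e⁻ → Pb, so n(Pb) = 0.8311 / 2 = 0.4156 mol
m = 0.4156 × 207.2 = 86.1 g

86.1 g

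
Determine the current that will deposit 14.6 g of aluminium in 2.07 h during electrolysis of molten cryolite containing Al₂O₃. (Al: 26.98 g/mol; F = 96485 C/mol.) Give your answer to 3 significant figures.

n(Al) = 14.6 / 26.98 = 0.5411 mol
Al³⁺ + 3e⁻ → Al, so n(e⁻) = 3 × 0.5411 = 1.623 mol
Q = 1.623 × 96485 = 1.566×10^5 C
I = Q / t = 1.566×10^5 / 7452 s = 21.0 A

21.0 A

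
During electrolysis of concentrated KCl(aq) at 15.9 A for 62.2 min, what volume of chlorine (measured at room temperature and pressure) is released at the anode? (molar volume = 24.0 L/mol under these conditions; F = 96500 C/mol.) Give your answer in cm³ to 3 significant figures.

7380 cm³

Q = 15.9 A × 3732 s = 59340 C
Moles of electrons = 59340 / 96500 = 0.6149 mol
2Cl⁻ → Cl₂ + 2e⁻, so n(Cl₂) = 0.6149 / 2 = 0.3075 mol
V = 0.3075 × 24.0 = 7.380 L
= 7380 cm³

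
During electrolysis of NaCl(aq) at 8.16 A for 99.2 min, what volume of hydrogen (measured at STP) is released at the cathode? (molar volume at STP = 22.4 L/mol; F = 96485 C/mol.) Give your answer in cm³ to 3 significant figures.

Q = 8.16 A × 5952 s = 48570 C
n(e⁻) = 48570 / 96485 = 0.5034 mol
2H⁺ + 2e⁻ → H₂, so n(H₂) = 0.5034 / 2 = 0.2517 mol
V = 0.2517 × 22.4 = 5.638 L
= 5640 cm³

5640 cm³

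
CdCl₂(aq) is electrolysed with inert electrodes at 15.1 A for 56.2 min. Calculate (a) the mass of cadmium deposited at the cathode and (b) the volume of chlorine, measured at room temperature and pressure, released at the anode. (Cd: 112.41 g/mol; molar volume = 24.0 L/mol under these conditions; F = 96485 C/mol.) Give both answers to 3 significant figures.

29.7 g Cd; 6.33 L Cl₂

Q = 15.1 × 3372 = 50920 C; n(e⁻) = 50920 / 96485 = 0.5278 mol
Cathode: Cd²⁺ + 2e⁻ → Cd → n(Cd) = 0.5278/2 = 0.2639 mol → 29.7 g
Anode: 2Cl⁻ → Cl₂ + 2e⁻ → n(Cl₂) = 0.5278/2 = 0.2639 mol → 6.33 L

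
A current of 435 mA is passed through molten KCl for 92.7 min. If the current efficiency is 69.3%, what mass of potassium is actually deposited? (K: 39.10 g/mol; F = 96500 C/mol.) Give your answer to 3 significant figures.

0.679 g

Q = 0.435 × 5562 = 2419 C
n(e⁻) = 2419 / 96500 = 0.02507 mol
K⁺ + e⁻ → K, so theoretical m(K) = 0.02507 × 39.10 = 0.9802 g
Actual mass = 69.3% × 0.9802 = 0.679 g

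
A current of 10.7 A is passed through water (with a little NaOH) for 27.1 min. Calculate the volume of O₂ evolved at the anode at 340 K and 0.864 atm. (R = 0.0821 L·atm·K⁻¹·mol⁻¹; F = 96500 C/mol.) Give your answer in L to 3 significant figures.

Charge passed = 10.7 × 1626 = 17400 C
n(e⁻) = Q/F = 17400/96500 = 0.1803 mol
2H₂O → O₂ + 4H⁺ + 4e⁻, so n(O₂) = 0.1803 / 4 = 0.04508 mol
V = nRT/P = 0.04508 × 0.0821 × 340 / 0.864 = 1.456 L

1.46 L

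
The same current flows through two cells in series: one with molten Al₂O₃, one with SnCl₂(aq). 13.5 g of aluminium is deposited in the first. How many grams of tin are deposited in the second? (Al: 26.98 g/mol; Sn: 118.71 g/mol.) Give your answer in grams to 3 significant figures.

n(Al) = 13.5 / 26.98 = 0.5004 mol
Al³⁺ + 3e⁻ → Al, so n(e⁻) = 3 × 0.5004 = 1.501 mol
In series, the same 1.501 mol of electrons flows through the second cell.
Sn²⁺ + 2e⁻ → Sn, so n(Sn) = 1.501 / 2 = 0.7505 mol
m(Sn) = 0.7505 × 118.71 = 89.1 g

89.1 g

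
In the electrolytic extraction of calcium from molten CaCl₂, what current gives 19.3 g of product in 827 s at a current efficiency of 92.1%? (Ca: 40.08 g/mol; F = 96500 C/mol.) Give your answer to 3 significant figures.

n(Ca) = 19.3 / 40.08 = 0.4815 mol
Ca²⁺ + 2e⁻ → Ca, so n(e⁻) = 2 × 0.4815 = 0.9630 mol
Q = 0.9630 × 96500 / 0.921 = 1.009×10^5 C
I = Q / t = 1.009×10^5 / 827 s = 122 A

122 A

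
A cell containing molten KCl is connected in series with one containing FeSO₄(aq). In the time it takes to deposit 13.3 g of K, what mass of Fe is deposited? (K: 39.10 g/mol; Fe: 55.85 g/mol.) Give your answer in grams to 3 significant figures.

n(K) = 13.3 / 39.10 = 0.3402 mol
K⁺ + e⁻ → K, so n(e⁻) = 0.3402 mol
Since the cells are in series, n(e⁻) in the Fe cell is also 0.3402 mol.
Fe²⁺ + 2e⁻ → Fe, so n(Fe) = 0.3402 / 2 = 0.1701 mol
m(Fe) = 0.1701 × 55.85 = 9.50 g

9.50 g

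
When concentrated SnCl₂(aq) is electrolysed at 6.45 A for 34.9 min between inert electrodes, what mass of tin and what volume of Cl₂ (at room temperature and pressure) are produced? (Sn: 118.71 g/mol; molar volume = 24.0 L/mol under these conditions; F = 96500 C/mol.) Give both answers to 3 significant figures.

8.31 g Sn; 1.68 L Cl₂

Q = 6.45 × 2094 = 13510 C; n(e⁻) = 13510 / 96500 = 0.1400 mol
Cathode: Sn²⁺ + 2e⁻ → Sn → n(Sn) = 0.1400/2 = 0.07000 mol → 8.31 g
Anode: 2Cl⁻ → Cl₂ + 2e⁻ → n(Cl₂) = 0.1400/2 = 0.07000 mol → 1.68 L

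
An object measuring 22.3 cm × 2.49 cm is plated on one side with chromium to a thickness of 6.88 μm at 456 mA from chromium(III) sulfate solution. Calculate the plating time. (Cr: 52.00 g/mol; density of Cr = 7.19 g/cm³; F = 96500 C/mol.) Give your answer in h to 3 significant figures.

0.932 h

Plated area = 22.3 × 2.49 = 55.53 cm²
Volume = 55.53 × 6.88×10⁻⁴ cm = 0.03820 cm³
m(Cr) = 0.03820 × 7.19 = 0.2747 g
n(Cr) = 0.2747 / 52.00 = 0.005283 mol; n(e⁻) = 3 × 0.005283 = 0.01585 mol
Q = 0.01585 × 96500 = 1530 C
t = 1530 / 0.456 = 3355 s = 0.932 h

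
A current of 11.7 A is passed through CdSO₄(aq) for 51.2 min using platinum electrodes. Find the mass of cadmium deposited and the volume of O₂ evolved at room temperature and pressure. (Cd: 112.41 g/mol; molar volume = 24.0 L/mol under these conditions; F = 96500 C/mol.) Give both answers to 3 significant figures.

20.9 g Cd; 2.23 L O₂

Q = 11.7 × 3072 = 35940 C; n(e⁻) = 35940 / 96500 = 0.3724 mol
Cathode: Cd²⁺ + 2e⁻ → Cd → n(Cd) = 0.3724/2 = 0.1862 mol → 20.9 g
Anode: 2H₂O → O₂ + 4H⁺ + 4e⁻ → n(O₂) = 0.3724/4 = 0.09310 mol → 2.23 L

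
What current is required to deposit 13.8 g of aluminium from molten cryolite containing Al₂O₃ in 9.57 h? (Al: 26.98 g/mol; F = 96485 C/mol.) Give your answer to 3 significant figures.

n(Al) = 13.8 / 26.98 = 0.5115 mol
Al³⁺ + 3e⁻ → Al, so n(e⁻) = 3 × 0.5115 = 1.535 mol
Q = 1.535 × 96485 = 1.481×10^5 C
I = Q / t = 1.481×10^5 / 34452 s = 4.30 A

4.30 A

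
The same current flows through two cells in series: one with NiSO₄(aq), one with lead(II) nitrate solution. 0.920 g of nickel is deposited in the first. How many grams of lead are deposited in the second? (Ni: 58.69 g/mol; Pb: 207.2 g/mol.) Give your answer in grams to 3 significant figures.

3.25 g

n(Ni) = 0.920 / 58.69 = 0.01568 mol
Ni²⁺ + 2e⁻ → Ni, so n(e⁻) = 2 × 0.01568 = 0.03136 mol
Since the cells are in series, n(e⁻) in the Pb cell is also 0.03136 mol.
Pb²⁺ + 2e⁻ → Pb, so n(Pb) = 0.03136 / 2 = 0.01568 mol
m(Pb) = 0.01568 × 207.2 = 3.25 g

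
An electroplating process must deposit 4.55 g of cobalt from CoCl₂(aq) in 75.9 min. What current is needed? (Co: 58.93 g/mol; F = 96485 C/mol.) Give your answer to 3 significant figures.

3.27 A

n(Co) = 4.55 / 58.93 = 0.07721 mol
Co²⁺ + 2e⁻ → Co, so n(e⁻) = 2 × 0.07721 = 0.1544 mol
Q = 0.1544 × 96485 = 14900 C
I = Q / t = 14900 / 4554 s = 3.27 A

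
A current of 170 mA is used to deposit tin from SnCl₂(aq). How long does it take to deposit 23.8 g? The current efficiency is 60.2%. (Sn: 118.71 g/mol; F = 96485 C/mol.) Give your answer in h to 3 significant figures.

n(Sn) = 23.8 / 118.71 = 0.2005 mol
Sn²⁺ + 2e⁻ → Sn, so n(e⁻) = 2 × 0.2005 = 0.4010 mol
Q = 0.4010 × 96485 / 0.602 = 64270 C
t = Q / I = 64270 / 0.170 = 3.781×10^5 s = 105 h

105 h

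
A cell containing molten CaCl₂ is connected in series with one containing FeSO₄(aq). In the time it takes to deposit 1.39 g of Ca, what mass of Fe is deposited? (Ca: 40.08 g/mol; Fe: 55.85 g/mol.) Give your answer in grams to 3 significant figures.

1.94 g

n(Ca) = 1.39 / 40.08 = 0.03468 mol
Ca²⁺ + 2e⁻ → Ca, so n(e⁻) = 2 × 0.03468 = 0.06936 mol
Same current for the same time ⇒ same n(e⁻) = 0.06936 mol in both cells.
Fe²⁺ + 2e⁻ → Fe, so n(Fe) = 0.06936 / 2 = 0.03468 mol
m(Fe) = 0.03468 × 55.85 = 1.94 g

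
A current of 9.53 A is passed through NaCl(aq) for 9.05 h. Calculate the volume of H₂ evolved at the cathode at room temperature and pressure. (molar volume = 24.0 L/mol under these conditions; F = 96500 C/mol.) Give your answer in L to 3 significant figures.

38.6 L

Q = 9.53 A × 32580 s = 3.105×10^5 C
Moles of electrons = 3.105×10^5 / 96500 = 3.218 mol
2H⁺ + 2e⁻ → H₂, so n(H₂) = 3.218 / 2 = 1.609 mol
V = 1.609 × 24.0 = 38.62 L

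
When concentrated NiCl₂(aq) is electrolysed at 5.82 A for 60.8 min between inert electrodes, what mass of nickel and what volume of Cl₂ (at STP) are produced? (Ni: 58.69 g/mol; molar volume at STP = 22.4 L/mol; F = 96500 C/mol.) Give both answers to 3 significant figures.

Q = 5.82 × 3648 = 21230 C; n(e⁻) = 21230 / 96500 = 0.2200 mol
Cathode: Ni²⁺ + 2e⁻ → Ni → n(Ni) = 0.2200/2 = 0.1100 mol → 6.46 g
Anode: 2Cl⁻ → Cl₂ + 2e⁻ → n(Cl₂) = 0.2200/2 = 0.1100 mol → 2.46 L

6.46 g Ni; 2.46 L Cl₂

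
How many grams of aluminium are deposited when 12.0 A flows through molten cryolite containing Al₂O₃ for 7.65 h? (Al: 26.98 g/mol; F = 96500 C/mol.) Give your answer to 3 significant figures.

Q = It = 12.0 × 27540 = 3.305×10^5 C
n(e⁻) = 3.305×10^5 / 96500 = 3.425 mol
Al³⁺ + 3e⁻ → Al, so n(Al) = 3.425 / 3 = 1.142 mol
m = 1.142 × 26.98 = 30.8 g

30.8 g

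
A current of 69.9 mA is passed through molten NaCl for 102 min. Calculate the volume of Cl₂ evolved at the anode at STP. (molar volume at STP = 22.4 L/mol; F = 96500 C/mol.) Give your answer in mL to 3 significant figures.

49.7 mL

Q = 0.0699 A × 6120 s = 427.8 C
n(e⁻) = Q/F = 427.8/96500 = 0.004433 mol
2Cl⁻ → Cl₂ + 2e⁻, so n(Cl₂) = 0.004433 / 2 = 0.002217 mol
V = 0.002217 × 22.4 = 0.04966 L
= 49.7 mL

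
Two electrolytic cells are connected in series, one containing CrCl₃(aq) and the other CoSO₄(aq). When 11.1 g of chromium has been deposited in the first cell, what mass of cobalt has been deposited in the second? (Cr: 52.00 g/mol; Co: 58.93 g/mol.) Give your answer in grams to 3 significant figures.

n(Cr) = 11.1 / 52.00 = 0.2135 mol
Cr³⁺ + 3e⁻ → Cr, so n(e⁻) = 3 × 0.2135 = 0.6405 mol
Since the cells are in series, n(e⁻) in the Co cell is also 0.6405 mol.
Co²⁺ + 2e⁻ → Co, so n(Co) = 0.6405 / 2 = 0.3203 mol
m(Co) = 0.3203 × 58.93 = 18.9 g

18.9 g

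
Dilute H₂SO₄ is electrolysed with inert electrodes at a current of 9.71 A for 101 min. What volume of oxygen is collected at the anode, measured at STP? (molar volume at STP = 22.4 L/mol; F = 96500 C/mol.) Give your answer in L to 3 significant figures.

Q = 9.71 A × 6060 s = 58840 C
Moles of electrons = 58840 / 96500 = 0.6097 mol
2H₂O → O₂ + 4H⁺ + 4e⁻, so n(O₂) = 0.6097 / 4 = 0.1524 mol
V = 0.1524 × 22.4 = 3.414 L

3.41 L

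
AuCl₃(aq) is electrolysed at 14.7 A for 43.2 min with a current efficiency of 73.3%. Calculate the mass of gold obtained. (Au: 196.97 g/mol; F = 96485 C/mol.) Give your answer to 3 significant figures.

Q = 14.7 × 2592 = 38100 C
n(e⁻) = 38100 / 96485 = 0.3949 mol
Au³⁺ + 3e⁻ → Au, so theoretical m(Au) = 0.1316 × 196.97 = 25.92 g
Actual mass = 73.3% × 25.92 = 19.0 g

19.0 g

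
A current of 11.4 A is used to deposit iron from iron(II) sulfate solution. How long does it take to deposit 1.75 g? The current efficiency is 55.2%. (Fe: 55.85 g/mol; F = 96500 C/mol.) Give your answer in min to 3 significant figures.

n(Fe) = 1.75 / 55.85 = 0.03133 mol
Fe²⁺ + 2e⁻ → Fe, so n(e⁻) = 2 × 0.03133 = 0.06266 mol
Q = 0.06266 × 96500 / 0.552 = 10950 C
t = Q / I = 10950 / 11.4 = 960.5 s = 16.0 min

16.0 min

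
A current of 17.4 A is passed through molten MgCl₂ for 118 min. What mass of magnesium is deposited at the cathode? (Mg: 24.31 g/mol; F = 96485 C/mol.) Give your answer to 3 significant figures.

Q = 17.4 A × 7080 s = 1.232×10^5 C
n(e⁻) = 1.232×10^5 / 96485 = 1.277 mol
Mg²⁺ + 2e⁻ → Mg, so n(Mg) = 1.277 / 2 = 0.6385 mol
m = 0.6385 × 24.31 = 15.5 g

15.5 g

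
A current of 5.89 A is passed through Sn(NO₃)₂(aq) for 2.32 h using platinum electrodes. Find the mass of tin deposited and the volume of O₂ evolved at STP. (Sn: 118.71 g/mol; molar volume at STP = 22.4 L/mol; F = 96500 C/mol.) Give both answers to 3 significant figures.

Q = 5.89 × 8352 = 49190 C; n(e⁻) = 49190 / 96500 = 0.5097 mol
Cathode: Sn²⁺ + 2e⁻ → Sn → n(Sn) = 0.5097/2 = 0.2549 mol → 30.3 g
Anode: 2H₂O → O₂ + 4H⁺ + 4e⁻ → n(O₂) = 0.5097/4 = 0.1274 mol → 2.85 L

30.3 g Sn; 2.85 L O₂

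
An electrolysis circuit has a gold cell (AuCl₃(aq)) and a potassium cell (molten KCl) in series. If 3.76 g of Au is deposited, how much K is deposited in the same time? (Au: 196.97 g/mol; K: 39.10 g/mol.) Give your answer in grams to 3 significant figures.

2.24 g

n(Au) = 3.76 / 196.97 = 0.01909 mol
Au³⁺ + 3e⁻ → Au, so n(e⁻) = 3 × 0.01909 = 0.05727 mol
In series, the same 0.05727 mol of electrons flows through the second cell.
K⁺ + e⁻ → K, so n(K) = 0.05727 mol
m(K) = 0.05727 × 39.10 = 2.24 g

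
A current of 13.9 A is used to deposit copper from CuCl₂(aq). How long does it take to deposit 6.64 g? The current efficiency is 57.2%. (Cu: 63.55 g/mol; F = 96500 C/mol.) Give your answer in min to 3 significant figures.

n(Cu) = 6.64 / 63.55 = 0.1045 mol
Cu²⁺ + 2e⁻ → Cu, so n(e⁻) = 2 × 0.1045 = 0.2090 mol
Q = 0.2090 × 96500 / 0.572 = 35260 C
t = Q / I = 35260 / 13.9 = 2537 s = 42.3 min

42.3 min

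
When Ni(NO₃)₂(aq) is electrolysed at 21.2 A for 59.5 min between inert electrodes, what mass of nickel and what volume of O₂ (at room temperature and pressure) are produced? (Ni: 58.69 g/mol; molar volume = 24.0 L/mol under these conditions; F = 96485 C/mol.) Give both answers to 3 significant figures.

Q = 21.2 × 3570 = 75680 C; n(e⁻) = 75680 / 96485 = 0.7844 mol
Cathode: Ni²⁺ + 2e⁻ → Ni → n(Ni) = 0.7844/2 = 0.3922 mol → 23.0 g
Anode: 2H₂O → O₂ + 4H⁺ + 4e⁻ → n(O₂) = 0.7844/4 = 0.1961 mol → 4.71 L

23.0 g Ni; 4.71 L O₂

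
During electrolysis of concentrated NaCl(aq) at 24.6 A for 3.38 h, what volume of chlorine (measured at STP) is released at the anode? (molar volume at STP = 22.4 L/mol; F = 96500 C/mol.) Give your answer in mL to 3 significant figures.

Charge passed = 24.6 × 12168 = 2.993×10^5 C
n(e⁻) = Q/F = 2.993×10^5/96500 = 3.102 mol
2Cl⁻ → Cl₂ + 2e⁻, so n(Cl₂) = 3.102 / 2 = 1.551 mol
V = 1.551 × 22.4 = 34.74 L
= 34700 mL

34700 mL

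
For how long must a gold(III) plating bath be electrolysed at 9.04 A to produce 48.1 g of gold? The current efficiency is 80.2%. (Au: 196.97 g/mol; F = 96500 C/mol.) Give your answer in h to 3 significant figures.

n(Au) = 48.1 / 196.97 = 0.2442 mol
Au³⁺ + 3e⁻ → Au, so n(e⁻) = 3 × 0.2442 = 0.7326 mol
Q = 0.7326 × 96500 / 0.802 = 88150 C
t = Q / I = 88150 / 9.04 = 9751 s = 2.71 h

2.71 h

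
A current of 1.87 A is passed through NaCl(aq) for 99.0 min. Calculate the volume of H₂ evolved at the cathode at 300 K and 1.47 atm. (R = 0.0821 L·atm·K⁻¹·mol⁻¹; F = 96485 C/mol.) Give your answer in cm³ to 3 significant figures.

964 cm³

Q = It = 1.87 × 5940 = 11110 C
n(e⁻) = Q/F = 11110/96485 = 0.1151 mol
2H⁺ + 2e⁻ → H₂, so n(H₂) = 0.1151 / 2 = 0.05755 mol
V = nRT/P = 0.05755 × 0.0821 × 300 / 1.47 = 0.9643 L
= 964 cm³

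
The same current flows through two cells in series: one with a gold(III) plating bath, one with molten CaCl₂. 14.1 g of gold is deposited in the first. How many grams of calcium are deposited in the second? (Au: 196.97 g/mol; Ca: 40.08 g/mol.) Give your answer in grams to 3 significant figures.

n(Au) = 14.1 / 196.97 = 0.07158 mol
Au³⁺ + 3e⁻ → Au, so n(e⁻) = 3 × 0.07158 = 0.2147 mol
Same current for the same time ⇒ same n(e⁻) = 0.2147 mol in both cells.
Ca²⁺ + 2e⁻ → Ca, so n(Ca) = 0.2147 / 2 = 0.1074 mol
m(Ca) = 0.1074 × 40.08 = 4.30 g

4.30 g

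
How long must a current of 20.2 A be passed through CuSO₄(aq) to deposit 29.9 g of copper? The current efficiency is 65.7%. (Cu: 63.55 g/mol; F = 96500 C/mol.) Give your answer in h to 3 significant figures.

1.90 h

n(Cu) = 29.9 / 63.55 = 0.4705 mol
Cu²⁺ + 2e⁻ → Cu, so n(e⁻) = 2 × 0.4705 = 0.9410 mol
Q = 0.9410 × 96500 / 0.657 = 1.382×10^5 C
t = Q / I = 1.382×10^5 / 20.2 = 6842 s = 1.90 h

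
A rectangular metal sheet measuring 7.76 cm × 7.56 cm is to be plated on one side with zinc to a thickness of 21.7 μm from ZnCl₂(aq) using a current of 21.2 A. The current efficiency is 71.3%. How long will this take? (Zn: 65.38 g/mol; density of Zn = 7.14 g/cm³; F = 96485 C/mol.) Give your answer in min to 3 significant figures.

2.96 min

Plated area = 7.76 × 7.56 = 58.67 cm²
Volume = 58.67 × 21.7×10⁻⁴ cm = 0.1273 cm³
m(Zn) = 0.1273 × 7.14 = 0.9089 g
n(Zn) = 0.9089 / 65.38 = 0.01390 mol; n(e⁻) = 2 × 0.01390 = 0.02780 mol
Q = 0.02780 × 96485 / 0.713 = 3762 C
t = 3762 / 21.2 = 177.5 s = 2.96 min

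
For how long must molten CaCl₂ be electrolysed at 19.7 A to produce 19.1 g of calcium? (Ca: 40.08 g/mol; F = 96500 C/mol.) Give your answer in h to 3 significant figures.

n(Ca) = 19.1 / 40.08 = 0.4765 mol
Ca²⁺ + 2e⁻ → Ca, so n(e⁻) = 2 × 0.4765 = 0.9530 mol
Q = 0.9530 × 96500 = 91960 C
t = Q / I = 91960 / 19.7 = 4668 s = 1.30 h

1.30 h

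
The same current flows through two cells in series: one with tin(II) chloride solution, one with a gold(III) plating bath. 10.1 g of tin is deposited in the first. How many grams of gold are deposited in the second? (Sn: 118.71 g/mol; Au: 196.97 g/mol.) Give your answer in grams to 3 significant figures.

n(Sn) = 10.1 / 118.71 = 0.08508 mol
Sn²⁺ + 2e⁻ → Sn, so n(e⁻) = 2 × 0.08508 = 0.1702 mol
Same current for the same time ⇒ same n(e⁻) = 0.1702 mol in both cells.
Au³⁺ + 3e⁻ → Au, so n(Au) = 0.1702 / 3 = 0.05673 mol
m(Au) = 0.05673 × 196.97 = 11.2 g

11.2 g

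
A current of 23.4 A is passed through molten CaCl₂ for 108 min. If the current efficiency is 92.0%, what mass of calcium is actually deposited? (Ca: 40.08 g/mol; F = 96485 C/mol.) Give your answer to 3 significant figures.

29.0 g

Q = 23.4 × 6480 = 1.516×10^5 C
n(e⁻) = 1.516×10^5 / 96485 = 1.571 mol
Ca²⁺ + 2e⁻ → Ca, so theoretical m(Ca) = 0.7855 × 40.08 = 31.48 g
Actual mass = 92.0% × 31.48 = 29.0 g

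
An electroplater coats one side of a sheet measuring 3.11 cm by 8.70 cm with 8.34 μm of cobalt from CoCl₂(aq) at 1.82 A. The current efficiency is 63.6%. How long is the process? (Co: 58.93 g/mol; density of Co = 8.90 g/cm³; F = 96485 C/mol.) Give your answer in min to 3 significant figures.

9.47 min

Plated area = 3.11 × 8.70 = 27.06 cm²
Volume = 27.06 × 8.34×10⁻⁴ cm = 0.02257 cm³
m(Co) = 0.02257 × 8.90 = 0.2009 g
n(Co) = 0.2009 / 58.93 = 0.003409 mol; n(e⁻) = 2 × 0.003409 = 0.006818 mol
Q = 0.006818 × 96485 / 0.636 = 1034 C
t = 1034 / 1.82 = 568.1 s = 9.47 min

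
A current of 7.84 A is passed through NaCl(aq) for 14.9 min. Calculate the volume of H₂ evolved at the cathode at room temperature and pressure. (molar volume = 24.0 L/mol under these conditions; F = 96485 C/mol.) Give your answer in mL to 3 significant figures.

Charge passed = 7.84 × 894 = 7009 C
Moles of electrons = 7009 / 96485 = 0.07264 mol
2H⁺ + 2e⁻ → H₂, so n(H₂) = 0.07264 / 2 = 0.03632 mol
V = 0.03632 × 24.0 = 0.8717 L
= 872 mL

872 mL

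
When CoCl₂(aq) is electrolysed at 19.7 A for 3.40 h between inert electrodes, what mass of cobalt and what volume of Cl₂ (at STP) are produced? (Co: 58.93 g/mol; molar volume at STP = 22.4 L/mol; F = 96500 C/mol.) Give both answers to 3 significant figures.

73.6 g Co; 28.0 L Cl₂

Q = 19.7 × 12240 = 2.411×10^5 C; n(e⁻) = 2.411×10^5 / 96500 = 2.498 mol
Cathode: Co²⁺ + 2e⁻ → Co → n(Co) = 2.498/2 = 1.249 mol → 73.6 g
Anode: 2Cl⁻ → Cl₂ + 2e⁻ → n(Cl₂) = 2.498/2 = 1.249 mol → 28.0 L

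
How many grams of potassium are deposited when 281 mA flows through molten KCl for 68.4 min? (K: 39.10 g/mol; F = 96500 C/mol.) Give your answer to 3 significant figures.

0.467 g

Charge passed = 0.281 × 4104 = 1153 C
n(e⁻) = Q/F = 1153/96500 = 0.01195 mol
K⁺ + e⁻ → K, so n(K) = 0.01195 mol
m = 0.01195 × 39.10 = 0.467 g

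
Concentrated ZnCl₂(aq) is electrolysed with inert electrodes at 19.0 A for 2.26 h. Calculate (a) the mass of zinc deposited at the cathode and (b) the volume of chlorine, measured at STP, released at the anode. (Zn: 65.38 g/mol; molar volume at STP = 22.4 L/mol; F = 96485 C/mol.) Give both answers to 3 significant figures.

52.4 g Zn; 17.9 L Cl₂

Q = 19.0 × 8136 = 1.546×10^5 C; n(e⁻) = 1.546×10^5 / 96485 = 1.602 mol
Cathode: Zn²⁺ + 2e⁻ → Zn → n(Zn) = 1.602/2 = 0.8010 mol → 52.4 g
Anode: 2Cl⁻ → Cl₂ + 2e⁻ → n(Cl₂) = 1.602/2 = 0.8010 mol → 17.9 L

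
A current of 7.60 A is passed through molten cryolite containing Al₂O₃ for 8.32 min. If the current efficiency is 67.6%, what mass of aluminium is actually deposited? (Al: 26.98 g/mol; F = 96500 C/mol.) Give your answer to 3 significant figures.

0.239 g

Q = 7.60 × 499.2 = 3794 C
n(e⁻) = 3794 / 96500 = 0.03932 mol
Al³⁺ + 3e⁻ → Al, so theoretical m(Al) = 0.01311 × 26.98 = 0.3537 g
Actual mass = 67.6% × 0.3537 = 0.239 g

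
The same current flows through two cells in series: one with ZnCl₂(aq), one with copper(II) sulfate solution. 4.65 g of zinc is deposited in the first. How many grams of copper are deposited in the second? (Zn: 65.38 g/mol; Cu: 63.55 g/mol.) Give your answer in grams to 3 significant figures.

4.52 g

n(Zn) = 4.65 / 65.38 = 0.07112 mol
Zn²⁺ + 2e⁻ → Zn, so n(e⁻) = 2 × 0.07112 = 0.1422 mol
In series, the same 0.1422 mol of electrons flows through the second cell.
Cu²⁺ + 2e⁻ → Cu, so n(Cu) = 0.1422 / 2 = 0.07110 mol
m(Cu) = 0.07110 × 63.55 = 4.52 g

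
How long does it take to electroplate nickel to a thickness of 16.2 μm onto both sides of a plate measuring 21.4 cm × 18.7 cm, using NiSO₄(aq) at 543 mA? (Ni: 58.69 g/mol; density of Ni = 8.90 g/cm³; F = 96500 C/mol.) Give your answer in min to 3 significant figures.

Plated area = 2 × 21.4 × 18.7 = 800.4 cm²
Volume = 800.4 × 16.2×10⁻⁴ cm = 1.297 cm³
m(Ni) = 1.297 × 8.90 = 11.54 g
n(Ni) = 11.54 / 58.69 = 0.1966 mol; n(e⁻) = 2 × 0.1966 = 0.3932 mol
Q = 0.3932 × 96500 = 37940 C
t = 37940 / 0.543 = 69870 s = 1160 min

1160 min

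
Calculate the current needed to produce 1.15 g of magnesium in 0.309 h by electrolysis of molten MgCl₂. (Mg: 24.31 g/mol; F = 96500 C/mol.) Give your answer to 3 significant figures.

n(Mg) = 1.15 / 24.31 = 0.04731 mol
Mg²⁺ + 2e⁻ → Mg, so n(e⁻) = 2 × 0.04731 = 0.09462 mol
Q = 0.09462 × 96500 = 9131 C
I = Q / t = 9131 / 1112.4 s = 8.21 A

8.21 A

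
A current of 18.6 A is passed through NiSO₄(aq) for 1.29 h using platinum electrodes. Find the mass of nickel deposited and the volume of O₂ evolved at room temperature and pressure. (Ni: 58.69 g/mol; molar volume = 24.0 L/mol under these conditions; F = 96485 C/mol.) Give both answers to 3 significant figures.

26.3 g Ni; 5.37 L O₂

Q = 18.6 × 4644 = 86380 C; n(e⁻) = 86380 / 96485 = 0.8953 mol
Cathode: Ni²⁺ + 2e⁻ → Ni → n(Ni) = 0.8953/2 = 0.4477 mol → 26.3 g
Anode: 2H₂O → O₂ + 4H⁺ + 4e⁻ → n(O₂) = 0.8953/4 = 0.2238 mol → 5.37 L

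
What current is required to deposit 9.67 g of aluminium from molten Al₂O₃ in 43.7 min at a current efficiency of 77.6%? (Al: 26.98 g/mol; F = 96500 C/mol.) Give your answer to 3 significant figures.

n(Al) = 9.67 / 26.98 = 0.3584 mol
Al³⁺ + 3e⁻ → Al, so n(e⁻) = 3 × 0.3584 = 1.075 mol
Q = 1.075 × 96500 / 0.776 = 1.337×10^5 C
I = Q / t = 1.337×10^5 / 2622 s = 51.0 A

51.0 A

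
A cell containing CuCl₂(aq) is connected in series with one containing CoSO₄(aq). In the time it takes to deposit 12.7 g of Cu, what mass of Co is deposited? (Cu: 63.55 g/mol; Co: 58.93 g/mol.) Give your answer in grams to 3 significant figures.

11.8 g

n(Cu) = 12.7 / 63.55 = 0.1998 mol
Cu²⁺ + 2e⁻ → Cu, so n(e⁻) = 2 × 0.1998 = 0.3996 mol
The cells are in series, so the same charge (and hence the same n(e⁻) = 0.3996 mol) passes through both.
Co²⁺ + 2e⁻ → Co, so n(Co) = 0.3996 / 2 = 0.1998 mol
m(Co) = 0.1998 × 58.93 = 11.8 g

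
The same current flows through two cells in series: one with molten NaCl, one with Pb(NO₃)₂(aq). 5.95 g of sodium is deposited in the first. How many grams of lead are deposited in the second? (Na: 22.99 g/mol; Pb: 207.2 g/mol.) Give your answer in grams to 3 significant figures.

n(Na) = 5.95 / 22.99 = 0.2588 mol
Na⁺ + e⁻ → Na, so n(e⁻) = 0.2588 mol
In series, the same 0.2588 mol of electrons flows through the second cell.
Pb²⁺ + 2e⁻ → Pb, so n(Pb) = 0.2588 / 2 = 0.1294 mol
m(Pb) = 0.1294 × 207.2 = 26.8 g

26.8 g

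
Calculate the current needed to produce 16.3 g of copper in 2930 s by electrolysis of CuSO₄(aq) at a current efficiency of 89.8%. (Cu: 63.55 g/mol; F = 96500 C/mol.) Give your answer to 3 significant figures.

n(Cu) = 16.3 / 63.55 = 0.2565 mol
Cu²⁺ + 2e⁻ → Cu, so n(e⁻) = 2 × 0.2565 = 0.5130 mol
Q = 0.5130 × 96500 / 0.898 = 55130 C
I = Q / t = 55130 / 2930 s = 18.8 A

18.8 A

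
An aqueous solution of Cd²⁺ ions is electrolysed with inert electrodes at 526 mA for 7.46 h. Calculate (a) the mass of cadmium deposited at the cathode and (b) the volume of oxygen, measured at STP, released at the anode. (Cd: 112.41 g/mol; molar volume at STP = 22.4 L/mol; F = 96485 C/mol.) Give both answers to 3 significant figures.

Q = 0.526 × 26856 = 14130 C; n(e⁻) = 14130 / 96485 = 0.1464 mol
Cathode: Cd²⁺ + 2e⁻ → Cd → n(Cd) = 0.1464/2 = 0.07320 mol → 8.23 g
Anode: 2H₂O → O₂ + 4H⁺ + 4e⁻ → n(O₂) = 0.1464/4 = 0.03660 mol → 0.820 L

8.23 g Cd; 0.820 L O₂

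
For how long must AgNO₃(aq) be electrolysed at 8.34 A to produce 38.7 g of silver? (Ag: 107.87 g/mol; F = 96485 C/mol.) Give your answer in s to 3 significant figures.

n(Ag) = 38.7 / 107.87 = 0.3588 mol
Ag⁺ + e⁻ → Ag, so n(e⁻) = 0.3588 mol
Q = 0.3588 × 96485 = 34620 C
t = Q / I = 34620 / 8.34 = 4151 s

4150 s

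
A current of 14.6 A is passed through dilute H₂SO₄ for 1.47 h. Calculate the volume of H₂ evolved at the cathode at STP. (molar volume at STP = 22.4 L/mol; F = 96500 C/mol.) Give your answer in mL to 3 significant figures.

8970 mL

Q = It = 14.6 × 5292 = 77260 C
n(e⁻) = 77260 / 96500 = 0.8006 mol
2H⁺ + 2e⁻ → H₂, so n(H₂) = 0.8006 / 2 = 0.4003 mol
V = 0.4003 × 22.4 = 8.967 L
= 8970 mL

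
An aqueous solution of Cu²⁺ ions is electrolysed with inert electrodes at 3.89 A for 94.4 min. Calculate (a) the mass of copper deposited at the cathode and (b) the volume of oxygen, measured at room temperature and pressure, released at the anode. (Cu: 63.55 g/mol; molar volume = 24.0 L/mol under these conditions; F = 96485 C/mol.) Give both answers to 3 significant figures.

7.26 g Cu; 1.37 L O₂

Q = 3.89 × 5664 = 22030 C; n(e⁻) = 22030 / 96485 = 0.2283 mol
Cathode: Cu²⁺ + 2e⁻ → Cu → n(Cu) = 0.2283/2 = 0.1142 mol → 7.26 g
Anode: 2H₂O → O₂ + 4H⁺ + 4e⁻ → n(O₂) = 0.2283/4 = 0.05708 mol → 1.37 L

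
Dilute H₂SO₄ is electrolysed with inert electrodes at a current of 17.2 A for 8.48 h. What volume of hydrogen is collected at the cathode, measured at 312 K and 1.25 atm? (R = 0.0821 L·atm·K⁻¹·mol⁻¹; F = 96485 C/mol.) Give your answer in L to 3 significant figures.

Charge passed = 17.2 × 30528 = 5.251×10^5 C
Moles of electrons = 5.251×10^5 / 96485 = 5.442 mol
2H⁺ + 2e⁻ → H₂, so n(H₂) = 5.442 / 2 = 2.721 mol
V = nRT/P = 2.721 × 0.0821 × 312 / 1.25 = 55.76 L

55.8 L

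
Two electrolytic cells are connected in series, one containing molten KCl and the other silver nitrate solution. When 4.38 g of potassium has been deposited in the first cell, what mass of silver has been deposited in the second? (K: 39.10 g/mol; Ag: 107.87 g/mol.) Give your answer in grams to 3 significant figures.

n(K) = 4.38 / 39.10 = 0.1120 mol
K⁺ + e⁻ → K, so n(e⁻) = 0.1120 mol
In series, the same 0.1120 mol of electrons flows through the second cell.
Ag⁺ + e⁻ → Ag, so n(Ag) = 0.1120 mol
m(Ag) = 0.1120 × 107.87 = 12.1 g

12.1 g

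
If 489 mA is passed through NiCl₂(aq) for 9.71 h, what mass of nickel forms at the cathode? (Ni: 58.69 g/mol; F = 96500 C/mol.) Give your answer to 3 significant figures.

5.20 g

Q = 0.489 A × 34956 s = 17090 C
n(e⁻) = Q/F = 17090/96500 = 0.1771 mol
Ni²⁺ + 2e⁻ → Ni, so n(Ni) = 0.1771 / 2 = 0.08855 mol
m = 0.08855 × 58.69 = 5.20 g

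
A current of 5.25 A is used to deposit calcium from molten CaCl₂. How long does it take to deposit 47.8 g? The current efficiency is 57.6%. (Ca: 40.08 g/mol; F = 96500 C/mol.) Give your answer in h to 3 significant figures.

21.1 h

n(Ca) = 47.8 / 40.08 = 1.193 mol
Ca²⁺ + 2e⁻ → Ca, so n(e⁻) = 2 × 1.193 = 2.386 mol
Q = 2.386 × 96500 / 0.576 = 3.997×10^5 C
t = Q / I = 3.997×10^5 / 5.25 = 76130 s = 21.1 h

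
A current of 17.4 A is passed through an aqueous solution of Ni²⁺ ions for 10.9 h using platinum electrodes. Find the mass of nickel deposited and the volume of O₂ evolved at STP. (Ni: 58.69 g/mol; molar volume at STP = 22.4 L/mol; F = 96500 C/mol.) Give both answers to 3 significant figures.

Q = 17.4 × 39240 = 6.828×10^5 C; n(e⁻) = 6.828×10^5 / 96500 = 7.076 mol
Cathode: Ni²⁺ + 2e⁻ → Ni → n(Ni) = 7.076/2 = 3.538 mol → 208 g
Anode: 2H₂O → O₂ + 4H⁺ + 4e⁻ → n(O₂) = 7.076/4 = 1.769 mol → 39.6 L

208 g Ni; 39.6 L O₂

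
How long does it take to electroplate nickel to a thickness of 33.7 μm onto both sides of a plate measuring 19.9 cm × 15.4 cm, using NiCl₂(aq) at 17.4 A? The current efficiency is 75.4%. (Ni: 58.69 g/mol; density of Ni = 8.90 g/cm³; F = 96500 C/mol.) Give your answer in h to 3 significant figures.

1.28 h

Plated area = 2 × 19.9 × 15.4 = 612.9 cm²
Volume = 612.9 × 33.7×10⁻⁴ cm = 2.065 cm³
m(Ni) = 2.065 × 8.90 = 18.38 g
n(Ni) = 18.38 / 58.69 = 0.3132 mol; n(e⁻) = 2 × 0.3132 = 0.6264 mol
Q = 0.6264 × 96500 / 0.754 = 80170 C
t = 80170 / 17.4 = 4607 s = 1.28 h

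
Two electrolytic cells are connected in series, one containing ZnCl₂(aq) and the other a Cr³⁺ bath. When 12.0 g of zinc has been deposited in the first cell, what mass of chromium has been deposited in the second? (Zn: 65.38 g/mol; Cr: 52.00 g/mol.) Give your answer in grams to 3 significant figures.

6.36 g

n(Zn) = 12.0 / 65.38 = 0.1835 mol
Zn²⁺ + 2e⁻ → Zn, so n(e⁻) = 2 × 0.1835 = 0.3670 mol
The cells are in series, so the same charge (and hence the same n(e⁻) = 0.3670 mol) passes through both.
Cr³⁺ + 3e⁻ → Cr, so n(Cr) = 0.3670 / 3 = 0.1223 mol
m(Cr) = 0.1223 × 52.00 = 6.36 g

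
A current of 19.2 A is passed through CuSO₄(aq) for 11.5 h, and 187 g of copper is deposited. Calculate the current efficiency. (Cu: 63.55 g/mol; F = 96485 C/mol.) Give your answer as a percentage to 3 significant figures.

Q = 19.2 × 41400 = 7.949×10^5 C
n(e⁻) = 7.949×10^5 / 96485 = 8.239 mol
Cu²⁺ + 2e⁻ → Cu, so theoretical n(Cu) = 4.120 mol → 261.8 g
Efficiency = 187 / 261.8 = 0.7143 = 71.4%

71.4%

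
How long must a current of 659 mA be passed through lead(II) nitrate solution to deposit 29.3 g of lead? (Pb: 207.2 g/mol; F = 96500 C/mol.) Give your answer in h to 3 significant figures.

n(Pb) = 29.3 / 207.2 = 0.1414 mol
Pb²⁺ + 2e⁻ → Pb, so n(e⁻) = 2 × 0.1414 = 0.2828 mol
Q = 0.2828 × 96500 = 27290 C
t = Q / I = 27290 / 0.659 = 41410 s = 11.5 h

11.5 h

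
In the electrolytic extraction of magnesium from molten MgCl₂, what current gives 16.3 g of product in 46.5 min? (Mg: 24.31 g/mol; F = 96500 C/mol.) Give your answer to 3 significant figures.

46.4 A

n(Mg) = 16.3 / 24.31 = 0.6705 mol
Mg²⁺ + 2e⁻ → Mg, so n(e⁻) = 2 × 0.6705 = 1.341 mol
Q = 1.341 × 96500 = 1.294×10^5 C
I = Q / t = 1.294×10^5 / 2790 s = 46.4 A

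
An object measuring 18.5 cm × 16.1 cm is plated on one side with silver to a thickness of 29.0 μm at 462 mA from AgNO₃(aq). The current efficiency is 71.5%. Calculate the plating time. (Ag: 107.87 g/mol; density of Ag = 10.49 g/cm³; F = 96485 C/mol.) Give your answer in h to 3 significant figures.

6.82 h

Plated area = 18.5 × 16.1 = 297.9 cm²
Volume = 297.9 × 29.0×10⁻⁴ cm = 0.8639 cm³
m(Ag) = 0.8639 × 10.49 = 9.062 g
n(Ag) = 9.062 / 107.87 = 0.08401 mol; n(e⁻) = 0.08401 mol
Q = 0.08401 × 96485 / 0.715 = 11340 C
t = 11340 / 0.462 = 24550 s = 6.82 h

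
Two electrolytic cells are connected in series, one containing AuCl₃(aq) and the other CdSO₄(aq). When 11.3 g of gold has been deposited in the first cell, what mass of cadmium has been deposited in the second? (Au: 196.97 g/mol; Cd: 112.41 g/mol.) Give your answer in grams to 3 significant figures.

9.67 g

n(Au) = 11.3 / 196.97 = 0.05737 mol
Au³⁺ + 3e⁻ → Au, so n(e⁻) = 3 × 0.05737 = 0.1721 mol
Same current for the same time ⇒ same n(e⁻) = 0.1721 mol in both cells.
Cd²⁺ + 2e⁻ → Cd, so n(Cd) = 0.1721 / 2 = 0.08605 mol
m(Cd) = 0.08605 × 112.41 = 9.67 g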